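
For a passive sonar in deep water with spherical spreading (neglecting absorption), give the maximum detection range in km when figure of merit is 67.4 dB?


At max range FOM = TL, so 20*log10(R) = 67.4
R = 10^(67.4/20) = 2344.23 m = 2.34 km

2.34 km


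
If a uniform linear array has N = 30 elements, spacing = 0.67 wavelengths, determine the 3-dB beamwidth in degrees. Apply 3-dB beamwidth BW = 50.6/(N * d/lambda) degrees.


BW = 50.6 / (30 * 0.67) = 50.6 / 20.1 = 2.52

2.52 deg


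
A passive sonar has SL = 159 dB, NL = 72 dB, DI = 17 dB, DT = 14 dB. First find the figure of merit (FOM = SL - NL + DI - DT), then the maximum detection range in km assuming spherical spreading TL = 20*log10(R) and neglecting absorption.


Step 1: FOM = SL - NL + DI - DT = 159 - 72 + 17 - 14 = 90 dB
Step 2: at max range FOM = TL = 20*log10(R), so R = 10^(90/20) = 31622.78 m = 31.62 km

31.62 km


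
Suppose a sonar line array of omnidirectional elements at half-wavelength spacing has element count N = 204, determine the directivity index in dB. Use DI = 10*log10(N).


DI = 10*log10(204) = 23.1

23.1 dB


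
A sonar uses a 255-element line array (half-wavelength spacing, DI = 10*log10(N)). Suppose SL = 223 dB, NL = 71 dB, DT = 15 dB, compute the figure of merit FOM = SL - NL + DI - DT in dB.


Step 1: DI = 10*log10(255) = 24.07 dB
Step 2: FOM = SL - NL + DI - DT = 223 - 71 + 24.07 - 15 = 161.07

161.07 dB


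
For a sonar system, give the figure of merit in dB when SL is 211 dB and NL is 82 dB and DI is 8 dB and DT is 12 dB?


125 dB


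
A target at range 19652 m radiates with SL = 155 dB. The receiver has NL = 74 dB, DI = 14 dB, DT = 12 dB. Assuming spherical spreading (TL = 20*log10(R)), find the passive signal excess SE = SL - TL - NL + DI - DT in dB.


-2.87 dB


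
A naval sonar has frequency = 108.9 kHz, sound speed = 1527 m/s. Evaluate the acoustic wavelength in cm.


lambda = c/f = 1527 / 108900 = 0.014 m = 1.4 cm

1.4 cm


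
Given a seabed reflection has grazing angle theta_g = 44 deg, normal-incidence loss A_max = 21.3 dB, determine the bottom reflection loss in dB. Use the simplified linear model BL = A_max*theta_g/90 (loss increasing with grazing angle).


10.41 dB


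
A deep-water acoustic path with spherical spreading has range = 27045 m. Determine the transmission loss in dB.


TL = 20*log10(27045) = 88.64

88.64 dB


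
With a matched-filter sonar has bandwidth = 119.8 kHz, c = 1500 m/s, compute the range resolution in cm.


0.63 cm


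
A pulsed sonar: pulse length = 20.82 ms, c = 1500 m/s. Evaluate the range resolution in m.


dR = c*tau/2 = 1500 * 20.82e-3 / 2 = 15.615

15.615 m


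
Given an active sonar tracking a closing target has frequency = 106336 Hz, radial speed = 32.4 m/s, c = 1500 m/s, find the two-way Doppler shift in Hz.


fd = 2*f*v/c = 2 * 106336 * 32.4 / 1500 = 4593.72

4593.72 Hz


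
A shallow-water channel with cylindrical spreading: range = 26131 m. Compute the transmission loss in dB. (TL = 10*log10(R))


TL = 10*log10(26131) = 44.17

44.17 dB


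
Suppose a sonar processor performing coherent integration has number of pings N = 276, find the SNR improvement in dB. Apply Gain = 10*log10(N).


Gain = 10*log10(276) = 24.41

24.41 dB


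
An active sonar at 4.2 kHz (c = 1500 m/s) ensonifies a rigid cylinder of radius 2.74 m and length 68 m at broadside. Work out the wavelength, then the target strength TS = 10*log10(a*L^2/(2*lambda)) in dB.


Step 1: lambda = c/f = 1500/4200 = 0.35714 m
Step 2: TS = 10*log10(a*L^2/(2*lambda)) = 10*log10(2.74*68^2/(2*0.35714)) = 42.49

42.49 dB


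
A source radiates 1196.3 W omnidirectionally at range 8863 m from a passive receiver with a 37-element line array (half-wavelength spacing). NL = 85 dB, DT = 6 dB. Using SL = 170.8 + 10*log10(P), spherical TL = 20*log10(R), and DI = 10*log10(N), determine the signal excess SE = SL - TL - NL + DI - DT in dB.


47.31 dB


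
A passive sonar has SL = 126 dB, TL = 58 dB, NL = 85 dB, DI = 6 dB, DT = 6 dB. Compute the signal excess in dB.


SE = SL - TL - NL + DI - DT = 126 - 58 - 85 + 6 - 6 = -17

-17 dB


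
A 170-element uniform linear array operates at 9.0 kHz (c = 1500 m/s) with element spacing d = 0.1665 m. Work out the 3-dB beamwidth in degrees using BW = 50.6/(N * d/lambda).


Step 1: lambda = 1500/9000 = 0.16667 m
Step 2: d/lambda = 0.1665/0.16667 = 0.999
Step 3: BW = 50.6/(N * d/lambda) = 50.6/(170 * 0.999) = 0.3

0.3 deg


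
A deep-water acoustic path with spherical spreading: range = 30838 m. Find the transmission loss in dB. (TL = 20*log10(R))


TL = 20*log10(30838) = 89.78

89.78 dB


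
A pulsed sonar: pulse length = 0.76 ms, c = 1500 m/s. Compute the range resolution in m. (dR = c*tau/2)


dR = c*tau/2 = 1500 * 0.76e-3 / 2 = 0.57

0.57 m


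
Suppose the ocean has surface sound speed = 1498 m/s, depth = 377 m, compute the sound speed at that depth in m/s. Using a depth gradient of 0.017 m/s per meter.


c = 1498 + 0.017 * 377 = 1504.409

1504.409 m/s


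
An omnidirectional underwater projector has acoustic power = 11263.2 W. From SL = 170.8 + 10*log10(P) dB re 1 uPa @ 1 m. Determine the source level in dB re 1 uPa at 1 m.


211.32 dB


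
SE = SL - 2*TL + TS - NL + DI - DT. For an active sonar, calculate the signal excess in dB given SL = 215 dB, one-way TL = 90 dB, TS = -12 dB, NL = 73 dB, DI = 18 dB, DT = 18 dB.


SE = SL - 2*TL + TS - NL + DI - DT = 215 - 2*90 + (-12) - 73 + 18 - 18 = -50

-50 dB


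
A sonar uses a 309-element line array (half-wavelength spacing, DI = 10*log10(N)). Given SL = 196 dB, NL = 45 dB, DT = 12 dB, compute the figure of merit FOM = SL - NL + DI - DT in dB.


Step 1: DI = 10*log10(309) = 24.9 dB
Step 2: FOM = SL - NL + DI - DT = 196 - 45 + 24.9 - 12 = 163.9

163.9 dB


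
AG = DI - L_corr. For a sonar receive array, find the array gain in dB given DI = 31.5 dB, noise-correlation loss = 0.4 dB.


AG = DI - L_corr = 31.5 - 0.4 = 31.1

31.1 dB


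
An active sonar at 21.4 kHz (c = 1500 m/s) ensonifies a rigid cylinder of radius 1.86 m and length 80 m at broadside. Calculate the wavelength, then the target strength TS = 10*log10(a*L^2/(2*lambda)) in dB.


Step 1: lambda = c/f = 1500/21400 = 0.07009 m
Step 2: TS = 10*log10(a*L^2/(2*lambda)) = 10*log10(1.86*80^2/(2*0.07009)) = 49.29

49.29 dB


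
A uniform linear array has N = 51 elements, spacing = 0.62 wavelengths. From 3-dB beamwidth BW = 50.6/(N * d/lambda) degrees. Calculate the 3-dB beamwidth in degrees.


1.6 deg


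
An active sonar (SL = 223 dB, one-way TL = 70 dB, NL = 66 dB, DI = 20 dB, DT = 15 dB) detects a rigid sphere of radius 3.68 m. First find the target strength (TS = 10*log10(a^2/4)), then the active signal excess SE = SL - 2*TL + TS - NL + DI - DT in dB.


Step 1: TS = 10*log10(3.68^2/4) = 5.3 dB
Step 2: SE = SL - 2*TL + TS - NL + DI - DT = 223 - 2*70 + (5.3) - 66 + 20 - 15 = 27.3

27.3 dB


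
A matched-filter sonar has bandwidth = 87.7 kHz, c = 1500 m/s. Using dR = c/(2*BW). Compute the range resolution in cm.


dR = c/(2*BW) = 1500 / (2 * 87.7e3) = 0.0086 m = 0.86 cm

0.86 cm


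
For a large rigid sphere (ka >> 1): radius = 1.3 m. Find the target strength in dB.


TS = 10*log10(1.3^2 / 4) = 10*log10(0.4225) = -3.74

-3.74 dB


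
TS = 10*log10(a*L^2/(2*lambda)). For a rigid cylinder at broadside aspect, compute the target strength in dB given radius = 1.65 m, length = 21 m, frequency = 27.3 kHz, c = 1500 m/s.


38.21 dB


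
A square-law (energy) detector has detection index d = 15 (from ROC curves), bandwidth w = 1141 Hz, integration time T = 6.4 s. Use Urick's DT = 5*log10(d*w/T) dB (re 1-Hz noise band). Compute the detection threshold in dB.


17.14 dB


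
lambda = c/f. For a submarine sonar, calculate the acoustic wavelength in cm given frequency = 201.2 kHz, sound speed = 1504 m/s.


lambda = c/f = 1504 / 201200 = 0.0075 m = 0.75 cm

0.75 cm


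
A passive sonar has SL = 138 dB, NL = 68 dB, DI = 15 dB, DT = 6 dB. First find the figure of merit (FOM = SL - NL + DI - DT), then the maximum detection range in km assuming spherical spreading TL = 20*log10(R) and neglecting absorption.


Step 1: FOM = SL - NL + DI - DT = 138 - 68 + 15 - 6 = 79 dB
Step 2: at max range FOM = TL = 20*log10(R), so R = 10^(79/20) = 8912.51 m = 8.91 km

8.91 km


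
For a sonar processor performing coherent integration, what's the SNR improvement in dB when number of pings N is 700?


Gain = 10*log10(700) = 28.45

28.45 dB


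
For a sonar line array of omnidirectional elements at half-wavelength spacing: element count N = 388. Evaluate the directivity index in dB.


25.89 dB


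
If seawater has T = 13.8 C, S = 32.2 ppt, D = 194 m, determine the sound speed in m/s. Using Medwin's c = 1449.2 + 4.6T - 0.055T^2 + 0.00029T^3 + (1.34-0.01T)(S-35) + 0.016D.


c = 1449.2 + 4.6*13.8 - 0.055*13.8^2 + 0.00029*13.8^3 + (1.34 - 0.01*13.8)*(32.2 - 35) + 0.016*194 = 1502.71

1502.71 m/s


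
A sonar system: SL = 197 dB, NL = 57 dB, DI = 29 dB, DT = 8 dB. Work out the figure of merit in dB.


161 dB


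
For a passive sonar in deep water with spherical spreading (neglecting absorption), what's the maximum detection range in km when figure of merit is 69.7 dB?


At max range FOM = TL, so 20*log10(R) = 69.7
R = 10^(69.7/20) = 3054.92 m = 3.05 km

3.05 km


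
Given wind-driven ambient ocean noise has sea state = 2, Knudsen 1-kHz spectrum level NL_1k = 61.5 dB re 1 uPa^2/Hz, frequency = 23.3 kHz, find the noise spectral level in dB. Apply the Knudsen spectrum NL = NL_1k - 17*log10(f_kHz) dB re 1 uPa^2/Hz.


NL = NL_1k - 17*log10(f_kHz) = 61.5 - 17*log10(23.3) = 61.5 - (23.25) = 38.25

38.25 dB


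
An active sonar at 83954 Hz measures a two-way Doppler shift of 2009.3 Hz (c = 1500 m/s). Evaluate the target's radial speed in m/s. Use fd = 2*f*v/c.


From fd = 2*f*v/c, v = c*fd/(2*f) = 1500 * 2009.3 / (2*83954) = 17.95

17.95 m/s


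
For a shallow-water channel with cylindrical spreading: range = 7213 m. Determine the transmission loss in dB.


38.58 dB


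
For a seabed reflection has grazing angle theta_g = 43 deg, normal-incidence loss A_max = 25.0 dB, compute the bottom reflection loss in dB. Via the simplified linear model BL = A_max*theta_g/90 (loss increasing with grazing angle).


11.94 dB


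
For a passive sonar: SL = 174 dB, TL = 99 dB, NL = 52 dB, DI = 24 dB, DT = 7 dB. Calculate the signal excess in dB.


SE = SL - TL - NL + DI - DT = 174 - 99 - 52 + 24 - 7 = 40

40 dB


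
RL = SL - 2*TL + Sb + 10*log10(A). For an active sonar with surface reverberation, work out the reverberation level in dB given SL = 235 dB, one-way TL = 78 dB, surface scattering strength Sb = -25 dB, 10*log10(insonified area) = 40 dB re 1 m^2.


RL = SL - 2*TL + Sb + 10*log10(A) = 235 - 2*78 + (-25) + 40 = 94

94 dB


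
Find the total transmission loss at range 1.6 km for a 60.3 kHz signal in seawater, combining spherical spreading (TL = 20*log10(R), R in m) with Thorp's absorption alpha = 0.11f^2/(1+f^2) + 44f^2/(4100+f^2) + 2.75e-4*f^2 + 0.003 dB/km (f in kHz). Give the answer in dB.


Step 1 (Thorp): alpha = 0.11*3636.09/(1+3636.09) + 44*3636.09/(4100+3636.09) + 2.75e-4*3636.09 + 0.003 = 21.7936 dB/km
Step 2: TL_spread = 20*log10(1600) = 64.08 dB
Step 3: TL_abs = alpha*R = 21.7936 * 1.6 = 34.87 dB
Step 4: TL_total = 64.08 + 34.87 = 98.95

98.95 dB


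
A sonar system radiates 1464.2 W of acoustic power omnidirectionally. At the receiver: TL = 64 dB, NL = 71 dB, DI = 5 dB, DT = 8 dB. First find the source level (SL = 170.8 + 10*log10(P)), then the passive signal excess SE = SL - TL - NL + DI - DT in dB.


Step 1: SL = 170.8 + 10*log10(1464.2) = 202.46 dB
Step 2: SE = SL - TL - NL + DI - DT = 202.46 - 64 - 71 + 5 - 8 = 64.46

64.46 dB


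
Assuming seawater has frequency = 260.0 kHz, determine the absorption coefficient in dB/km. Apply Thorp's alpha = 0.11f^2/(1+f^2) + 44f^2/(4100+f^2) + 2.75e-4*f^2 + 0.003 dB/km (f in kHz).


f^2 = 67600.0
alpha = 0.11*67600.0/(1+67600.0) + 44*67600.0/(4100+67600.0) + 2.75e-4*67600.0 + 0.003 = 60.187

60.187 dB/km


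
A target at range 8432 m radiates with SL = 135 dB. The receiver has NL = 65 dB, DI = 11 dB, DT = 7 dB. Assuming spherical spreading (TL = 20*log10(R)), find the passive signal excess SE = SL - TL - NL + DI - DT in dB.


Step 1: TL = 20*log10(8432) = 78.52 dB
Step 2: SE = 135 - 78.52 - 65 + 11 - 7 = -4.52

-4.52 dB


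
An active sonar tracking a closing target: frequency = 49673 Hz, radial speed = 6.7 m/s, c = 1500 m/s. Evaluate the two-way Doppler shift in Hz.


fd = 2*f*v/c = 2 * 49673 * 6.7 / 1500 = 443.75

443.75 Hz


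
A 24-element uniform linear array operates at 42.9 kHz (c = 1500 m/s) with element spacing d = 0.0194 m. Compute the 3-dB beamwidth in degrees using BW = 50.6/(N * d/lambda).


Step 1: lambda = 1500/42900 = 0.03497 m
Step 2: d/lambda = 0.0194/0.03497 = 0.5548
Step 3: BW = 50.6/(N * d/lambda) = 50.6/(24 * 0.5548) = 3.8

3.8 deg


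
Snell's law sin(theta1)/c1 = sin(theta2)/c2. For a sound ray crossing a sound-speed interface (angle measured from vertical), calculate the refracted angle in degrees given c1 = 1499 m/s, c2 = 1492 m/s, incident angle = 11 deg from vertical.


10.95 deg


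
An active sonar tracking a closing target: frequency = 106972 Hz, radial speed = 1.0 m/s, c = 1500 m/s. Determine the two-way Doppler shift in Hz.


fd = 2*f*v/c = 2 * 106972 * 1.0 / 1500 = 142.63

142.63 Hz


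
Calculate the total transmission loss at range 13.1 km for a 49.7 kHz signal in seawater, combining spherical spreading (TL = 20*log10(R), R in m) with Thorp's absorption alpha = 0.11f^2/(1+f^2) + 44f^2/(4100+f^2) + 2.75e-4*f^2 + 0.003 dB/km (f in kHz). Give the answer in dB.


Step 1 (Thorp): alpha = 0.11*2470.09/(1+2470.09) + 44*2470.09/(4100+2470.09) + 2.75e-4*2470.09 + 0.003 = 17.3345 dB/km
Step 2: TL_spread = 20*log10(13100) = 82.35 dB
Step 3: TL_abs = alpha*R = 17.3345 * 13.1 = 227.08 dB
Step 4: TL_total = 82.35 + 227.08 = 309.43

309.43 dB


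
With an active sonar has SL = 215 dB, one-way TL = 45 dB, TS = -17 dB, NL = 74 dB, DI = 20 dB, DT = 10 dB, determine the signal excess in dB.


44 dB


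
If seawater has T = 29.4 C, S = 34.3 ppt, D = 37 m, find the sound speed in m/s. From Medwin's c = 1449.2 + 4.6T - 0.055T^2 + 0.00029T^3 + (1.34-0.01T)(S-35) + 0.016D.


c = 1449.2 + 4.6*29.4 - 0.055*29.4^2 + 0.00029*29.4^3 + (1.34 - 0.01*29.4)*(34.3 - 35) + 0.016*37 = 1544.13

1544.13 m/s


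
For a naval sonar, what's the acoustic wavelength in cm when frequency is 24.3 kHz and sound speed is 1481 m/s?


lambda = c/f = 1481 / 24300 = 0.0609 m = 6.09 cm

6.09 cm


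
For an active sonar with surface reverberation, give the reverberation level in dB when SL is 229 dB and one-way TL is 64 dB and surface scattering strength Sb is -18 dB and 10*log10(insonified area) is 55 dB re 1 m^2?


RL = SL - 2*TL + Sb + 10*log10(A) = 229 - 2*64 + (-18) + 55 = 138

138 dB


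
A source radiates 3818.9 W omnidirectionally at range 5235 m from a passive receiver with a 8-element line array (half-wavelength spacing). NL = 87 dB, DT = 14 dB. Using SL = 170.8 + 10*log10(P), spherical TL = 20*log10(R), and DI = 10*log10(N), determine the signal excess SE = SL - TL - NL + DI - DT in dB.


Step 1: SL = 170.8 + 10*log10(3818.9) = 206.62 dB
Step 2: TL = 20*log10(5235) = 74.38 dB
Step 3: DI = 10*log10(8) = 9.03 dB
Step 4: SE = SL - TL - NL + DI - DT = 206.62 - 74.38 - 87 + 9.03 - 14 = 40.27

40.27 dB


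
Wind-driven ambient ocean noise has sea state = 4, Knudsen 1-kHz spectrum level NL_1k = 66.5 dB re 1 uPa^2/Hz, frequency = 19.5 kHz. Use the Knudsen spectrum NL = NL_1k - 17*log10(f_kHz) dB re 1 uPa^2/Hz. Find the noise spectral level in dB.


44.57 dB


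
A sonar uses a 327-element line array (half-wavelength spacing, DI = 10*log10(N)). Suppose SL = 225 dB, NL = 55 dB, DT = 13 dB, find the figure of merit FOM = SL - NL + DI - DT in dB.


182.15 dB


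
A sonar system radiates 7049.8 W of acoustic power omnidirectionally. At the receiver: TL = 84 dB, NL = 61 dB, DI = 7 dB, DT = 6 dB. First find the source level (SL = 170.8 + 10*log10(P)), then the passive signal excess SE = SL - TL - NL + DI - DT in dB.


Step 1: SL = 170.8 + 10*log10(7049.8) = 209.28 dB
Step 2: SE = SL - TL - NL + DI - DT = 209.28 - 84 - 61 + 7 - 6 = 65.28

65.28 dB


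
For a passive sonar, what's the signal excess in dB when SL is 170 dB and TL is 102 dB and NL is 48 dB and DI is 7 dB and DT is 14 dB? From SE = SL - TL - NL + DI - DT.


SE = SL - TL - NL + DI - DT = 170 - 102 - 48 + 7 - 14 = 13

13 dB


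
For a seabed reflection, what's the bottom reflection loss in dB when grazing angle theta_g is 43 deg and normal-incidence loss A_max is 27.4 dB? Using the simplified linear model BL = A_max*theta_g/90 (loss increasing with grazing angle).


BL = A_max * theta_g / 90 = 27.4 * 43 / 90 = 13.09

13.09 dB


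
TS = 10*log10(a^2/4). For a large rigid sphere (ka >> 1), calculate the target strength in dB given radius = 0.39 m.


TS = 10*log10(0.39^2 / 4) = 10*log10(0.038025) = -14.2

-14.2 dB


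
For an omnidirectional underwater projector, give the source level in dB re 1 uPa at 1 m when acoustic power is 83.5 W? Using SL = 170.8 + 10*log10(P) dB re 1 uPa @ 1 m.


190.02 dB


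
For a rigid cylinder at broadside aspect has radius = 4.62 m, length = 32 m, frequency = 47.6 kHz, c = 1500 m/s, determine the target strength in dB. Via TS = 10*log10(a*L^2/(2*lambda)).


48.75 dB


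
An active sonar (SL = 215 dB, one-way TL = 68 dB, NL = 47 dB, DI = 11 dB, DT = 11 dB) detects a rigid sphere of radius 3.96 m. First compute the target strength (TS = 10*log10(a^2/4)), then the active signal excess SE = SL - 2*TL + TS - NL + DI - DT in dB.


Step 1: TS = 10*log10(3.96^2/4) = 5.93 dB
Step 2: SE = SL - 2*TL + TS - NL + DI - DT = 215 - 2*68 + (5.93) - 47 + 11 - 11 = 37.93

37.93 dB


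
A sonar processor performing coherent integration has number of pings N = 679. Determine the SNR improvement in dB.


Gain = 10*log10(679) = 28.32

28.32 dB


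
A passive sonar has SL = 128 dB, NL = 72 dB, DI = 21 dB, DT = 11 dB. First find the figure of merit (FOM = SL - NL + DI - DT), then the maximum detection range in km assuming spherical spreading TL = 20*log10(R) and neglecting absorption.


Step 1: FOM = SL - NL + DI - DT = 128 - 72 + 21 - 11 = 66 dB
Step 2: at max range FOM = TL = 20*log10(R), so R = 10^(66/20) = 1995.26 m = 2.0 km

2.0 km


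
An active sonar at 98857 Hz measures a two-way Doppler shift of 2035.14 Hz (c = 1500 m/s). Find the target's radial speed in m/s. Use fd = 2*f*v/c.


From fd = 2*f*v/c, v = c*fd/(2*f) = 1500 * 2035.14 / (2*98857) = 15.44

15.44 m/s


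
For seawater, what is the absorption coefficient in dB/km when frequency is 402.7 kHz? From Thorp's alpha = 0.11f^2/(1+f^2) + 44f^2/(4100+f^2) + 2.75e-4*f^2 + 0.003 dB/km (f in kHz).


87.624 dB/km


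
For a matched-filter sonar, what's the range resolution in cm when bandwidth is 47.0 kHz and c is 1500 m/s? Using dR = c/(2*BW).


dR = c/(2*BW) = 1500 / (2 * 47.0e3) = 0.016 m = 1.6 cm

1.6 cm


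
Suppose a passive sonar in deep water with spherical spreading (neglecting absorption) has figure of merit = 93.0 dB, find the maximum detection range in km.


44.67 km


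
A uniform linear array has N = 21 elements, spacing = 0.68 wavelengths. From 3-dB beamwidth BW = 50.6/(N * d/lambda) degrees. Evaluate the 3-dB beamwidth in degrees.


3.54 deg


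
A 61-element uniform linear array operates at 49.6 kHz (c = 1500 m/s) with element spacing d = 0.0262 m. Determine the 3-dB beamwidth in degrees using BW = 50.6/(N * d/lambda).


Step 1: lambda = 1500/49600 = 0.03024 m
Step 2: d/lambda = 0.0262/0.03024 = 0.8664
Step 3: BW = 50.6/(N * d/lambda) = 50.6/(61 * 0.8664) = 0.96

0.96 deg


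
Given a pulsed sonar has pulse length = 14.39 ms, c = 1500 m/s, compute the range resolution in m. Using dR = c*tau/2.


dR = c*tau/2 = 1500 * 14.39e-3 / 2 = 10.7925

10.7925 m


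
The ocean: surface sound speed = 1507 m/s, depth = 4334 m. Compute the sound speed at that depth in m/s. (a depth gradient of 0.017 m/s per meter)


1580.678 m/s


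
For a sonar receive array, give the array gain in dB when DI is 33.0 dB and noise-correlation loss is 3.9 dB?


AG = DI - L_corr = 33.0 - 3.9 = 29.1

29.1 dB


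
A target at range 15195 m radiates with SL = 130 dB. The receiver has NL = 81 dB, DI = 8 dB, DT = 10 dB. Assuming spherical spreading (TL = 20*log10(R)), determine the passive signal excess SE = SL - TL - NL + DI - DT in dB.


Step 1: TL = 20*log10(15195) = 83.63 dB
Step 2: SE = 130 - 83.63 - 81 + 8 - 10 = -36.63

-36.63 dB


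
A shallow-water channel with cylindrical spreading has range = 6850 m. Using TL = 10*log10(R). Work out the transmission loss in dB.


TL = 10*log10(6850) = 38.36

38.36 dB


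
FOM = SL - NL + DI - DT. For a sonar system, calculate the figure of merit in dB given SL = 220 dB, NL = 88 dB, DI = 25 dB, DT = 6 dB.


FOM = SL - NL + DI - DT = 220 - 88 + 25 - 6 = 151

151 dB


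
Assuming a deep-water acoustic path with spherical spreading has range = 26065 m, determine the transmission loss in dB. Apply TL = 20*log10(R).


TL = 20*log10(26065) = 88.32

88.32 dB


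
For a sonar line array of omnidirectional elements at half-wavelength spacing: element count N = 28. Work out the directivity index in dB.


14.47 dB


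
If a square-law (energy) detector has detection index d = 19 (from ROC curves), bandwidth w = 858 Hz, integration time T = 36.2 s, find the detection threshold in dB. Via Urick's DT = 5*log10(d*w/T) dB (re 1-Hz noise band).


DT = 5*log10(d*w/T) = 5*log10(19 * 858 / 36.2) = 5*log10(450.33) = 13.27

13.27 dB


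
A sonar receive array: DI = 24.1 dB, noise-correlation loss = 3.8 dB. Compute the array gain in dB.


AG = DI - L_corr = 24.1 - 3.8 = 20.3

20.3 dB


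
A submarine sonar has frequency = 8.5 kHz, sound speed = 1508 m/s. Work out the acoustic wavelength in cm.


17.74 cm


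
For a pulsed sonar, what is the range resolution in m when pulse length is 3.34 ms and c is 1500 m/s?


dR = c*tau/2 = 1500 * 3.34e-3 / 2 = 2.505

2.505 m


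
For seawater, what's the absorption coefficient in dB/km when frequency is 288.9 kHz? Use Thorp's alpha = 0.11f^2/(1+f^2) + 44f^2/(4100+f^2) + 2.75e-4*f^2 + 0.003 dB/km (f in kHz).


f^2 = 83463.21
alpha = 0.11*83463.21/(1+83463.21) + 44*83463.21/(4100+83463.21) + 2.75e-4*83463.21 + 0.003 = 65.005

65.005 dB/km


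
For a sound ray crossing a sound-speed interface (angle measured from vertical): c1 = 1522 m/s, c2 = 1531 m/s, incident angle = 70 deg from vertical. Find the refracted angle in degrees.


sin(theta2) = (c2/c1)*sin(theta1) = (1531/1522)*sin(70 deg) = 0.94525
theta2 = arcsin(0.94525) = 70.95

70.95 deg


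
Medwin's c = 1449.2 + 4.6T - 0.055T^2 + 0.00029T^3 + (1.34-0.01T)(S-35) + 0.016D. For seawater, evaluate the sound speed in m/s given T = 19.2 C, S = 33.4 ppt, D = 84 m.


c = 1449.2 + 4.6*19.2 - 0.055*19.2^2 + 0.00029*19.2^3 + (1.34 - 0.01*19.2)*(33.4 - 35) + 0.016*84 = 1518.8

1518.8 m/s


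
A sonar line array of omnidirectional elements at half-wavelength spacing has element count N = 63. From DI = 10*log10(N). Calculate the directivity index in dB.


17.99 dB


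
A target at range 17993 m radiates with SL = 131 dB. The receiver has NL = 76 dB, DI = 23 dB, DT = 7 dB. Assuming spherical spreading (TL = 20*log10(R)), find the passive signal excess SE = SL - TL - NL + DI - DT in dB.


-14.1 dB


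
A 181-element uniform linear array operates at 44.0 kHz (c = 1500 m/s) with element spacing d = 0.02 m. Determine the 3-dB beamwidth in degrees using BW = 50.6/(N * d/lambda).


Step 1: lambda = 1500/44000 = 0.03409 m
Step 2: d/lambda = 0.02/0.03409 = 0.5867
Step 3: BW = 50.6/(N * d/lambda) = 50.6/(181 * 0.5867) = 0.48

0.48 deg


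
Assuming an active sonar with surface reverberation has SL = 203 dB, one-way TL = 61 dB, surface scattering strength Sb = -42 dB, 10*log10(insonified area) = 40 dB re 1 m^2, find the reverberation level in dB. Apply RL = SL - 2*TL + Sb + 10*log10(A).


79 dB


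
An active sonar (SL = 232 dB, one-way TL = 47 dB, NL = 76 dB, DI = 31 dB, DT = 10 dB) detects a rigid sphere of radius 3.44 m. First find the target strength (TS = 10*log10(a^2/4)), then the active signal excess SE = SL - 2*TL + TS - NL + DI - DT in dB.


Step 1: TS = 10*log10(3.44^2/4) = 4.71 dB
Step 2: SE = SL - 2*TL + TS - NL + DI - DT = 232 - 2*47 + (4.71) - 76 + 31 - 10 = 87.71

87.71 dB


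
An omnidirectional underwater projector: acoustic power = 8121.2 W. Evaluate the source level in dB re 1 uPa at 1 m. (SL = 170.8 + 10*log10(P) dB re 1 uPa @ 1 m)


SL = 170.8 + 10*log10(8121.2) = 170.8 + 39.1 = 209.9

209.9 dB


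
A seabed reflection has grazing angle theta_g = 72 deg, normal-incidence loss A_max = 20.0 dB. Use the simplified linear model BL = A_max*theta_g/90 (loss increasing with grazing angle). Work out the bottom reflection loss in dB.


BL = A_max * theta_g / 90 = 20.0 * 72 / 90 = 16.0

16.0 dB


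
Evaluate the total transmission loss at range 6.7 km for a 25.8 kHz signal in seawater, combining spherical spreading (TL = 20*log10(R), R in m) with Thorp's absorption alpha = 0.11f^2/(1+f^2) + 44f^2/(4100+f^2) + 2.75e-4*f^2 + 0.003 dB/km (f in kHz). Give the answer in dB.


119.68 dB


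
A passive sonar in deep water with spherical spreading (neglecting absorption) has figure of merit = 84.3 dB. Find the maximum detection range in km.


At max range FOM = TL, so 20*log10(R) = 84.3
R = 10^(84.3/20) = 16405.9 m = 16.41 km

16.41 km


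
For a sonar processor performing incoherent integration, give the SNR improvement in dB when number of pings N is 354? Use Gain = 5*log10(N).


Gain = 5*log10(354) = 12.75

12.75 dB


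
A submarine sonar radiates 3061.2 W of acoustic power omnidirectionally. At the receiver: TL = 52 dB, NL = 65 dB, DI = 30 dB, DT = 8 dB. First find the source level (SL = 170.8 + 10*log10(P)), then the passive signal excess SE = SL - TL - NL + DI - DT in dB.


Step 1: SL = 170.8 + 10*log10(3061.2) = 205.66 dB
Step 2: SE = SL - TL - NL + DI - DT = 205.66 - 52 - 65 + 30 - 8 = 110.66

110.66 dB


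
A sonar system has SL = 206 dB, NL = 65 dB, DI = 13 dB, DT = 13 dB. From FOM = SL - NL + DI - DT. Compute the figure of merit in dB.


FOM = SL - NL + DI - DT = 206 - 65 + 13 - 13 = 141

141 dB


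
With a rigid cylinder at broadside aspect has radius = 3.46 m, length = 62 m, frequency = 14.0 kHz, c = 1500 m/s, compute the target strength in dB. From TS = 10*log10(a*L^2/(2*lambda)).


lambda = 1500/14000 = 0.10714 m
TS = 10*log10(3.46*62^2/(2*0.10714)) = 47.93

47.93 dB


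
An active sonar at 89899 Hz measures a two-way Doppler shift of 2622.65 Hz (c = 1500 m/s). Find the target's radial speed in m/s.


From fd = 2*f*v/c, v = c*fd/(2*f) = 1500 * 2622.65 / (2*89899) = 21.88

21.88 m/s


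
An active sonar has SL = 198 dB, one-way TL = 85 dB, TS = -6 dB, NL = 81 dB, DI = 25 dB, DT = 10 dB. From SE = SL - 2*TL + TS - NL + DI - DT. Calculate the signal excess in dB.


SE = SL - 2*TL + TS - NL + DI - DT = 198 - 2*85 + (-6) - 81 + 25 - 10 = -44

-44 dB


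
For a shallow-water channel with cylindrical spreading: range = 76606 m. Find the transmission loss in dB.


TL = 10*log10(76606) = 48.84

48.84 dB


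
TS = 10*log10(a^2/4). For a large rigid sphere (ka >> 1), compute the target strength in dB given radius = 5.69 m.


9.08 dB


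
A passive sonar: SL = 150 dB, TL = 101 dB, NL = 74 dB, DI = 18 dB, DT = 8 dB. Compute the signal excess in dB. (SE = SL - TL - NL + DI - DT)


SE = SL - TL - NL + DI - DT = 150 - 101 - 74 + 18 - 8 = -15

-15 dB


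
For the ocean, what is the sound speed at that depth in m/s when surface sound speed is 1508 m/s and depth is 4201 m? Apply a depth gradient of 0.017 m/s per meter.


c = 1508 + 0.017 * 4201 = 1579.417

1579.417 m/s


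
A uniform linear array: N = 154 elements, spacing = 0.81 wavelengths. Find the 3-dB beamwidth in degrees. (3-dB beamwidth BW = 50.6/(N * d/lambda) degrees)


BW = 50.6 / (154 * 0.81) = 50.6 / 124.74 = 0.41

0.41 deg


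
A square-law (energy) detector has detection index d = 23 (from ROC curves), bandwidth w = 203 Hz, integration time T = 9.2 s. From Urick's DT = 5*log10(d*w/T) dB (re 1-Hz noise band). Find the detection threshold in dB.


DT = 5*log10(d*w/T) = 5*log10(23 * 203 / 9.2) = 5*log10(507.5) = 13.53

13.53 dB


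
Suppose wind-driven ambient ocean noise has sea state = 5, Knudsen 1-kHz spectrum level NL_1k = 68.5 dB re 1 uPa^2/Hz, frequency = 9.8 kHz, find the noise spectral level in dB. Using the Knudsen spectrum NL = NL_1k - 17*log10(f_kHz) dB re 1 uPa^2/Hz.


51.65 dB


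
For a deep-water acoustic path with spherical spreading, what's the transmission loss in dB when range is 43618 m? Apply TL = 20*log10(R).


TL = 20*log10(43618) = 92.79

92.79 dB


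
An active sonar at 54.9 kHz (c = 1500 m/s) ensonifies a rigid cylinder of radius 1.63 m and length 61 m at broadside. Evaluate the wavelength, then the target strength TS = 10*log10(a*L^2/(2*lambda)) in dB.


Step 1: lambda = c/f = 1500/54900 = 0.02732 m
Step 2: TS = 10*log10(a*L^2/(2*lambda)) = 10*log10(1.63*61^2/(2*0.02732)) = 50.45

50.45 dB


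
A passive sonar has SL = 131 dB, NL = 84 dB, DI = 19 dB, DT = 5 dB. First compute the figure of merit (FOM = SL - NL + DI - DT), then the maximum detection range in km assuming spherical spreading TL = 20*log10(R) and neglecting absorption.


Step 1: FOM = SL - NL + DI - DT = 131 - 84 + 19 - 5 = 61 dB
Step 2: at max range FOM = TL = 20*log10(R), so R = 10^(61/20) = 1122.02 m = 1.12 km

1.12 km


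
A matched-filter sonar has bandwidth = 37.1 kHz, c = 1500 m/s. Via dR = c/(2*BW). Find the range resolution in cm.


dR = c/(2*BW) = 1500 / (2 * 37.1e3) = 0.0202 m = 2.02 cm

2.02 cm


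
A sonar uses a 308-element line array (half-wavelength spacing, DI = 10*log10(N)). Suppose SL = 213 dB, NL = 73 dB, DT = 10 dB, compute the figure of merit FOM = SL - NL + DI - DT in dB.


154.89 dB


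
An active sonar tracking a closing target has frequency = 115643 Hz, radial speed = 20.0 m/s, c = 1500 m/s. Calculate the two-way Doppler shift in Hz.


3083.81 Hz


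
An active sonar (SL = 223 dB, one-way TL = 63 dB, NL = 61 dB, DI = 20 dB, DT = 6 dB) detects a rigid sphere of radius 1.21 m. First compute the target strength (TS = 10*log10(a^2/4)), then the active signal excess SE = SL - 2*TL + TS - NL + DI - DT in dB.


Step 1: TS = 10*log10(1.21^2/4) = -4.36 dB
Step 2: SE = SL - 2*TL + TS - NL + DI - DT = 223 - 2*63 + (-4.36) - 61 + 20 - 6 = 45.64

45.64 dB


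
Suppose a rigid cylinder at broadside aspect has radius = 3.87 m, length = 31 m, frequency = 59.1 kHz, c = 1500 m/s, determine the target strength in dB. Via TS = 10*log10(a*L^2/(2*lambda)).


lambda = 1500/59100 = 0.02538 m
TS = 10*log10(3.87*31^2/(2*0.02538)) = 48.65

48.65 dB


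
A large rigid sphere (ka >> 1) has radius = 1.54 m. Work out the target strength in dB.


-2.27 dB


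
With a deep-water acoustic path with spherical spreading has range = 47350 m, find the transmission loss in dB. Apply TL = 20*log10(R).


TL = 20*log10(47350) = 93.51

93.51 dB


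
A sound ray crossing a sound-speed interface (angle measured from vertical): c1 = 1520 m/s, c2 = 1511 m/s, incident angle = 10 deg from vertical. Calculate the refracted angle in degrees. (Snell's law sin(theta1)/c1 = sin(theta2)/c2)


sin(theta2) = (c2/c1)*sin(theta1) = (1511/1520)*sin(10 deg) = 0.17262
theta2 = arcsin(0.17262) = 9.94

9.94 deg


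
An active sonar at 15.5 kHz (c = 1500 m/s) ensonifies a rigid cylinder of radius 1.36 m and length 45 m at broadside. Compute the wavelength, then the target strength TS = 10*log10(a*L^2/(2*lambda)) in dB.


Step 1: lambda = c/f = 1500/15500 = 0.09677 m
Step 2: TS = 10*log10(a*L^2/(2*lambda)) = 10*log10(1.36*45^2/(2*0.09677)) = 41.53

41.53 dB


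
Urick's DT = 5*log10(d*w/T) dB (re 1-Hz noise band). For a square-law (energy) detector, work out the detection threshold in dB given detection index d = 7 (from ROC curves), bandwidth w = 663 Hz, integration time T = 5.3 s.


14.71 dB


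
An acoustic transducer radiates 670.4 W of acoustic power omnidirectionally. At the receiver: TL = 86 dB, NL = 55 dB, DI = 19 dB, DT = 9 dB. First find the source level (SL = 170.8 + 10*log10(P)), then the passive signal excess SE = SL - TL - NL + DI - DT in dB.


Step 1: SL = 170.8 + 10*log10(670.4) = 199.06 dB
Step 2: SE = SL - TL - NL + DI - DT = 199.06 - 86 - 55 + 19 - 9 = 68.06

68.06 dB


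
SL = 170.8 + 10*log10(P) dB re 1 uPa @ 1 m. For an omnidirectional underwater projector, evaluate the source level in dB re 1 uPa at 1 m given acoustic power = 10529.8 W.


SL = 170.8 + 10*log10(10529.8) = 170.8 + 40.22 = 211.02

211.02 dB


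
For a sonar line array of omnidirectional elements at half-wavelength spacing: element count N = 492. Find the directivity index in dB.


DI = 10*log10(492) = 26.92

26.92 dB


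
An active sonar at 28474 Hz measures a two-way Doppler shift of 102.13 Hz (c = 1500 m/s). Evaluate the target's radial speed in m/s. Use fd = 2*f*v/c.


From fd = 2*f*v/c, v = c*fd/(2*f) = 1500 * 102.13 / (2*28474) = 2.69

2.69 m/s


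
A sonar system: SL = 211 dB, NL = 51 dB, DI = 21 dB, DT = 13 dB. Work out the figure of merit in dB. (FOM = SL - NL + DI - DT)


FOM = SL - NL + DI - DT = 211 - 51 + 21 - 13 = 168

168 dB


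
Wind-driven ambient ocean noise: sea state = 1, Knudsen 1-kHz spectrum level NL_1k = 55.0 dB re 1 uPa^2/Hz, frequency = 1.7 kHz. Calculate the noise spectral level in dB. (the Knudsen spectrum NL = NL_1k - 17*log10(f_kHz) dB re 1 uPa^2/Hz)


NL = NL_1k - 17*log10(f_kHz) = 55.0 - 17*log10(1.7) = 55.0 - (3.92) = 51.08

51.08 dB


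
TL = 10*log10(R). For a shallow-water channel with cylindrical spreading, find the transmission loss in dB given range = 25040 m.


43.99 dB


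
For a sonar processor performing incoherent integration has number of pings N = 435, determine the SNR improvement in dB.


Gain = 5*log10(435) = 13.19

13.19 dB


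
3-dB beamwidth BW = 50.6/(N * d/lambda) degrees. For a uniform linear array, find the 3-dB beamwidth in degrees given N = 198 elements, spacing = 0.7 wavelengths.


0.37 deg


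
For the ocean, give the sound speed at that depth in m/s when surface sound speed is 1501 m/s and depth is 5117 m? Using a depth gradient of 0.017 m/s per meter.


c = 1501 + 0.017 * 5117 = 1587.989

1587.989 m/s


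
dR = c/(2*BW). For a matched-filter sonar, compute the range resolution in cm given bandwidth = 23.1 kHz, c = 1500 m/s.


3.25 cm


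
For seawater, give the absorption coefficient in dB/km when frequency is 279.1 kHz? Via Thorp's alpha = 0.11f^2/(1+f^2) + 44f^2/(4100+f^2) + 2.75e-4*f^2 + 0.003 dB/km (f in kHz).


63.335 dB/km


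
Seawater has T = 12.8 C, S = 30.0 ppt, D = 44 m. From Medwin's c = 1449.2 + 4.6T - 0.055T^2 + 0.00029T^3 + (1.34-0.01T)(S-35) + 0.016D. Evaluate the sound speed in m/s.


1494.32 m/s


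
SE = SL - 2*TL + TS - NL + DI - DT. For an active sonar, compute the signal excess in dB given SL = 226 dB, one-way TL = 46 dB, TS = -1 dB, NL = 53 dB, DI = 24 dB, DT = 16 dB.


SE = SL - 2*TL + TS - NL + DI - DT = 226 - 2*46 + (-1) - 53 + 24 - 16 = 88

88 dB


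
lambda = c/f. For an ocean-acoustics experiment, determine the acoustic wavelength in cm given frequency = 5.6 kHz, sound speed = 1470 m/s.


lambda = c/f = 1470 / 5600 = 0.2625 m = 26.25 cm

26.25 cm


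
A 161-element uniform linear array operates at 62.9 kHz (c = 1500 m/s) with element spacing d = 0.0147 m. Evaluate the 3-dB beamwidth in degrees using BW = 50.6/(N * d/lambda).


Step 1: lambda = 1500/62900 = 0.02385 m
Step 2: d/lambda = 0.0147/0.02385 = 0.6164
Step 3: BW = 50.6/(N * d/lambda) = 50.6/(161 * 0.6164) = 0.51

0.51 deg


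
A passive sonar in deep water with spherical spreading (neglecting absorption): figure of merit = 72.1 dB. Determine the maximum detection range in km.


4.03 km


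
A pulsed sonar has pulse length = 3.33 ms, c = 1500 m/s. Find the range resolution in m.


2.4975 m


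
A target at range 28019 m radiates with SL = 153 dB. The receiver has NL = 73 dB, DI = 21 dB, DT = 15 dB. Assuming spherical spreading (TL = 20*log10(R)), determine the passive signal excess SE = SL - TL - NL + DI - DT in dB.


Step 1: TL = 20*log10(28019) = 88.95 dB
Step 2: SE = 153 - 88.95 - 73 + 21 - 15 = -2.95

-2.95 dB


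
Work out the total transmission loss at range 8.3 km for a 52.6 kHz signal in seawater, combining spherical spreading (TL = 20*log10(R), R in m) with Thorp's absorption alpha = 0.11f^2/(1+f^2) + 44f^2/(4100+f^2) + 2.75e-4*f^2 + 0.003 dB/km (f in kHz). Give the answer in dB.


232.78 dB


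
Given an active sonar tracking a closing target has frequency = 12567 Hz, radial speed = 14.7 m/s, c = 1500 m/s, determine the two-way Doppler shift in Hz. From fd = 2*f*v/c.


fd = 2*f*v/c = 2 * 12567 * 14.7 / 1500 = 246.31

246.31 Hz


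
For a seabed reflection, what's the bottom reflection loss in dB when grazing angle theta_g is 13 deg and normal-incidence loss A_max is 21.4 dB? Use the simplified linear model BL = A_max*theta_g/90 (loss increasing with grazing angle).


BL = A_max * theta_g / 90 = 21.4 * 13 / 90 = 3.09

3.09 dB


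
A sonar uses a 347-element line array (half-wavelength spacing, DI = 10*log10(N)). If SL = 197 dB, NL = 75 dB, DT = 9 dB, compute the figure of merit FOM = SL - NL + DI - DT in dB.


Step 1: DI = 10*log10(347) = 25.4 dB
Step 2: FOM = SL - NL + DI - DT = 197 - 75 + 25.4 - 9 = 138.4

138.4 dB


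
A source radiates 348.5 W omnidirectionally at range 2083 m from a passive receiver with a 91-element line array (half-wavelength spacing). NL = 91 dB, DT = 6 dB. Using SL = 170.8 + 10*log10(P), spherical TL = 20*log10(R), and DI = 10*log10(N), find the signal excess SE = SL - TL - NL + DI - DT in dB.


52.44 dB


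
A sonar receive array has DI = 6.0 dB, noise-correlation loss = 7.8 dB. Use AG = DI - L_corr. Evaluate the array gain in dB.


AG = DI - L_corr = 6.0 - 7.8 = -1.8

-1.8 dB


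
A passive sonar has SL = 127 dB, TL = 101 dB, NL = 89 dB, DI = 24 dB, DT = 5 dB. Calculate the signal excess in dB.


-44 dB


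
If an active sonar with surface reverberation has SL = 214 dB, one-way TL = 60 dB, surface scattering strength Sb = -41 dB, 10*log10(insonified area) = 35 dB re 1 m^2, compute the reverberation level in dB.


88 dB


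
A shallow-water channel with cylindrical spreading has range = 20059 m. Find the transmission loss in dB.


TL = 10*log10(20059) = 43.02

43.02 dB


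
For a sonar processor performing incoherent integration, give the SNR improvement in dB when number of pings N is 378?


Gain = 5*log10(378) = 12.89

12.89 dB


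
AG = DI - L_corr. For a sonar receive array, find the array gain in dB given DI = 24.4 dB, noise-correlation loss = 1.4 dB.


AG = DI - L_corr = 24.4 - 1.4 = 23.0

23.0 dB


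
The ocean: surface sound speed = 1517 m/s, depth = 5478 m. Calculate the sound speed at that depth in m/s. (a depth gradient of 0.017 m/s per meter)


c = 1517 + 0.017 * 5478 = 1610.126

1610.126 m/s


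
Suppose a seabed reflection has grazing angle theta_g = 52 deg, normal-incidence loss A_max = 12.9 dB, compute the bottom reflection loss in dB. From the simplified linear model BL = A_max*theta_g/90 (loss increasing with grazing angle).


7.45 dB
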